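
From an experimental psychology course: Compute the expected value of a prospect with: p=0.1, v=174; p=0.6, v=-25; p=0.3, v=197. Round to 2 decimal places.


EU = sum(p_i * v_i)
0.1 * 174 = 17.4
0.6 * -25 = -15.0
0.3 * 197 = 59.1
EU = 17.4 + -15.0 + 59.1
= 61.50


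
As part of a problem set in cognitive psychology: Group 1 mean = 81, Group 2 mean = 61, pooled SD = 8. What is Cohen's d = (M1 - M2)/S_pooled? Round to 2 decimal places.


Cohen's d = (M1 - M2) / S_pooled
= (81 - 61) / 8
= 20 / 8
= 2.50


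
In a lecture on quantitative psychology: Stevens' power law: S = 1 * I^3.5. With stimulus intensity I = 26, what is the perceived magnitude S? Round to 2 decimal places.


S = 1 * 26^3.5
26^3.5 = 89620.367
S = 1 * 89620.367
= 89620.37


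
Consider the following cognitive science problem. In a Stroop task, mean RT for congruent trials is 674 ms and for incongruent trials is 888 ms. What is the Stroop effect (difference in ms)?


Stroop effect = RT(incongruent) - RT(congruent)
= 888 - 674
= 214 ms


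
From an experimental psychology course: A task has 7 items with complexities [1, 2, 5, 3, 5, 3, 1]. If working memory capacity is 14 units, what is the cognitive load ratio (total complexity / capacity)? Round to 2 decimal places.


Total complexity = 1 + 2 + 5 + 3 + 5 + 3 + 1 = 20
Load = total / capacity = 20 / 14
= 1.43


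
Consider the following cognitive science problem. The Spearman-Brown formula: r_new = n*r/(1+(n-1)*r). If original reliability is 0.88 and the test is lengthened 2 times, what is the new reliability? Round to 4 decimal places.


r_new = n*r / (1 + (n-1)*r)
Numerator = 2 * 0.88 = 1.76
Denominator = 1 + 1 * 0.88 = 1.88
r_new = 1.76 / 1.88
= 0.9362


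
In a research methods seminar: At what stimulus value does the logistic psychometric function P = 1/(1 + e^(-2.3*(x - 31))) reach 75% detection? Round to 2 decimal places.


At P = 0.75: 0.75 = 1/(1 + e^(-k*(x-x0)))
Solving: e^(-k*(x-x0)) = 1/3
x = x0 + ln(3)/k
ln(3) = 1.0986
x = 31 + 1.0986/2.3
= 31 + 0.4777
= 31.48


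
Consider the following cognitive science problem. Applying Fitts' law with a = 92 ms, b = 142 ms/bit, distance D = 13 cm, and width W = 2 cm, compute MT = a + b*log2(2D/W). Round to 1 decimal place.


MT = 92 + 142 * log2(2*13/2)
2D/W = 13.0
log2(13.0) = 3.7004
MT = 92 + 142 * 3.7004
= 617.5 ms


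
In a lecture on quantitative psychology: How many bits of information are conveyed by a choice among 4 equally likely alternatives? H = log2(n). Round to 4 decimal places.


H = log2(n)
H = log2(4)
= 2.0000


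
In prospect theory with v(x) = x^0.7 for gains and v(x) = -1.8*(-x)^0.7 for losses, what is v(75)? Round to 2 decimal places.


Since x = 75 >= 0, use v(x) = x^0.7
75^0.7 = 20.5373
v(75) = 20.54


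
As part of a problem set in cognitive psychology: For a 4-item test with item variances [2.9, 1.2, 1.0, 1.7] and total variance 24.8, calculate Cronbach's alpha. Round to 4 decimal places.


alpha = (k/(k-1)) * (1 - sum(s_i^2)/s_total^2)
sum(item variances) = 6.8
k/(k-1) = 4/3 = 1.333333
1 - 6.8/24.8 = 1 - 0.274194 = 0.725806
alpha = 1.333333 * 0.725806
= 0.9677


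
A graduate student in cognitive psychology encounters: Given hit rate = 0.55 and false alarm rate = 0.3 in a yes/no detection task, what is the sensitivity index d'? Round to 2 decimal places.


d' = z(HR) - z(FAR)
z(0.55) = 0.1257
z(0.3) = -0.5244
d' = 0.1257 - -0.5244
= 0.65


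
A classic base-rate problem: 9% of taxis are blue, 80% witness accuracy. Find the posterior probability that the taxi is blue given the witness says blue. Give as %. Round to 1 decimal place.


P(blue | says blue) = P(says blue | blue)*P(blue) / [P(says blue | blue)*P(blue) + P(says blue | not blue)*P(not blue)]
Numerator = 0.8 * 0.09 = 0.072
False identification = 0.2 * 0.91 = 0.182
P = 0.072 / (0.072 + 0.182)
= 0.072 / 0.254
As percentage = 28.3


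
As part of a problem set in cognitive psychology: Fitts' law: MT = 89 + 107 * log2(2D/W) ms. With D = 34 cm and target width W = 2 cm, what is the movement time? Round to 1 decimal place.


MT = 89 + 107 * log2(2*34/2)
2D/W = 34.0
log2(34.0) = 5.0875
MT = 89 + 107 * 5.0875
= 633.4 ms


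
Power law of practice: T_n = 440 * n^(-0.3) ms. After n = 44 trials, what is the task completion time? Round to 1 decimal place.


T_n = 440 * 44^(-0.3)
44^(-0.3) = 0.32134
T_n = 440 * 0.32134
= 141.4 ms


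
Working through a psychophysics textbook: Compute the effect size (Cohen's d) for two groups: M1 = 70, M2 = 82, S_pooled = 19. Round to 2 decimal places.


Cohen's d = (M1 - M2) / S_pooled
= (70 - 82) / 19
= -12 / 19
= -0.63


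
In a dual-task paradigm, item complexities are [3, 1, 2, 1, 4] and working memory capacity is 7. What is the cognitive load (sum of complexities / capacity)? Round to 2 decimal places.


Total complexity = 3 + 1 + 2 + 1 + 4 = 11
Load = total / capacity = 11 / 7
= 1.57


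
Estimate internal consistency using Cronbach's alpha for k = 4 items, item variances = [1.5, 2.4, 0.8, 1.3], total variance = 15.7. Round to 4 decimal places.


alpha = (k/(k-1)) * (1 - sum(s_i^2)/s_total^2)
sum(item variances) = 6.0
k/(k-1) = 4/3 = 1.333333
1 - 6.0/15.7 = 1 - 0.382166 = 0.617834
alpha = 1.333333 * 0.617834
= 0.8238


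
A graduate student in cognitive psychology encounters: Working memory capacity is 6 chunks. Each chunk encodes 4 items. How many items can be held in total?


Total items = chunks * items_per_chunk
= 6 * 4
= 24


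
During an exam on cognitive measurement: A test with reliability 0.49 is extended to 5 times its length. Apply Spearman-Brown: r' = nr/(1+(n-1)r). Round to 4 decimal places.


r_new = n*r / (1 + (n-1)*r)
Numerator = 5 * 0.49 = 2.45
Denominator = 1 + 4 * 0.49 = 2.96
r_new = 2.45 / 2.96
= 0.8277


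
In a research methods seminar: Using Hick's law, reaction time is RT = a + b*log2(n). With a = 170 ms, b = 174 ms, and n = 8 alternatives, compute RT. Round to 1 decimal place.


RT = 170 + 174 * log2(8)
log2(8) = 3.0
RT = 170 + 174 * 3.0
= 170 + 522.0
= 692.0 ms


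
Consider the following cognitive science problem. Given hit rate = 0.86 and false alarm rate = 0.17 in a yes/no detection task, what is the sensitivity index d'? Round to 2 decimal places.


d' = z(HR) - z(FAR)
z(0.86) = 1.0803
z(0.17) = -0.9542
d' = 1.0803 - -0.9542
= 2.03


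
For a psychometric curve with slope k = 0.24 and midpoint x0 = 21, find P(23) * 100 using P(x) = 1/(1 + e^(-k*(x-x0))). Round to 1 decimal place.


P(x) = 1/(1 + e^(-0.24*(23 - 21)))
Exponent = -0.24 * 2 = -0.48
e^(-0.48) = 0.618783
P = 1/(1 + 0.618783) = 0.617748
Percentage = 61.8


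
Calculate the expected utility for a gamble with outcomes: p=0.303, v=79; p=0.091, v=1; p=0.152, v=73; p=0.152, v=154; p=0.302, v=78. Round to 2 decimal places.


EU = sum(p_i * v_i)
0.303 * 79 = 23.937
0.091 * 1 = 0.091
0.152 * 73 = 11.096
0.152 * 154 = 23.408
0.302 * 78 = 23.556
EU = 23.937 + 0.091 + 11.096 + 23.408 + 23.556
= 82.09


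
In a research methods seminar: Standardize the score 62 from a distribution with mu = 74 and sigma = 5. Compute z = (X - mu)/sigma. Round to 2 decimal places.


z = (X - mu) / sigma
= (62 - 74) / 5
= -12 / 5
= -2.40


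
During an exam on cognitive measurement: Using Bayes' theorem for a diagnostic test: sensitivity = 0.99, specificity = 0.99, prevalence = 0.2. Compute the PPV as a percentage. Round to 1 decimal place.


PPV = (sens * prev) / (sens * prev + (1-spec) * (1-prev))
Numerator = 0.99 * 0.2 = 0.198
P(positive and no disease) = (1 - spec) * (1 - prev) = (1 - 0.99) * (1 - 0.2) = 0.008
Denominator = 0.198 + 0.008 = 0.206
PPV = 0.198 / 0.206 = 0.961165
As percentage = 96.1


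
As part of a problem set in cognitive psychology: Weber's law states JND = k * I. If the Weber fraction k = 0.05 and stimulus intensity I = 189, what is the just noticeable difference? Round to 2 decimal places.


JND = k * I
JND = 0.05 * 189
= 9.45


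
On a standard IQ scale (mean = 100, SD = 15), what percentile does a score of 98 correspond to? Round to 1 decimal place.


z = (IQ - mean) / SD
z = (98 - 100) / 15 = -0.1333
Percentile = Phi(-0.1333) * 100
Phi(-0.1333) = 0.446978
= 44.7


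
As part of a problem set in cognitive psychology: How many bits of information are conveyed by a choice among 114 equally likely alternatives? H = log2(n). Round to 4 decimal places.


H = log2(n)
H = log2(114)
= 6.8329


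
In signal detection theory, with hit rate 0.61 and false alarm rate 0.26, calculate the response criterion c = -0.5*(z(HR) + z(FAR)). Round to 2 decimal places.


c = -0.5 * (z(HR) + z(FAR))
z(0.61) = 0.2793
z(0.26) = -0.6433
c = -0.5 * (0.2793 + -0.6433)
= -0.5 * -0.364
= 0.18


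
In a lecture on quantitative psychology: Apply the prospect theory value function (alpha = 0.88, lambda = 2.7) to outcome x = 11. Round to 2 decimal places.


Since x = 11 >= 0, use v(x) = x^0.88
11^0.88 = 8.2495
v(11) = 8.25


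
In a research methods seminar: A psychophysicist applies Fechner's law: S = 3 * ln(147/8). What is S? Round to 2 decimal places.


S = 3 * ln(147/8)
I/I0 = 18.375
ln(18.375) = 2.911
S = 3 * 2.911
= 8.73


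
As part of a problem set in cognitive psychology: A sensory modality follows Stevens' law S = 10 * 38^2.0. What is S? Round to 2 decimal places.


S = 10 * 38^2.0
38^2.0 = 1444.0
S = 10 * 1444.0
= 14440.00


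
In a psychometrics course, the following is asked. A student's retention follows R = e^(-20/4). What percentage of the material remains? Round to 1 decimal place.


R = e^(-t/S)
-t/S = -20/4 = -5.0
R = e^(-5.0) = 0.006738
Percentage = 0.006738 * 100
= 0.7


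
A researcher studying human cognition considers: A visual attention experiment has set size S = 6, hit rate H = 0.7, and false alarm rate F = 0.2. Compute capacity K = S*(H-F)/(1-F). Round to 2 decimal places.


K = S * (H - F) / (1 - F)
H - F = 0.5
1 - F = 0.8
K = 6 * 0.5 / 0.8
= 3.75


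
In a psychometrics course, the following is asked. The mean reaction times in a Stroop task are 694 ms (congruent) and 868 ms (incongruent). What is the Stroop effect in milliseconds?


Stroop effect = RT(incongruent) - RT(congruent)
= 868 - 694
= 174 ms


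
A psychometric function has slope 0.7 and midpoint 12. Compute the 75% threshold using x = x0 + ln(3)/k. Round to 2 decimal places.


At P = 0.75: 0.75 = 1/(1 + e^(-k*(x-x0)))
Solving: e^(-k*(x-x0)) = 1/3
x = x0 + ln(3)/k
ln(3) = 1.0986
x = 12 + 1.0986/0.7
= 12 + 1.5694
= 13.57


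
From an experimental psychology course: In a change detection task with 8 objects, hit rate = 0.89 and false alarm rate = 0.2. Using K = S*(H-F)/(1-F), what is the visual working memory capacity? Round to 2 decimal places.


K = S * (H - F) / (1 - F)
H - F = 0.69
1 - F = 0.8
K = 8 * 0.69 / 0.8
= 6.90


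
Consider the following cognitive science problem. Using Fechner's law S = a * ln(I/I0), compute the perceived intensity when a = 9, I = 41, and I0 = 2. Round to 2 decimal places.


S = 9 * ln(41/2)
I/I0 = 20.5
ln(20.5) = 3.0204
S = 9 * 3.0204
= 27.18


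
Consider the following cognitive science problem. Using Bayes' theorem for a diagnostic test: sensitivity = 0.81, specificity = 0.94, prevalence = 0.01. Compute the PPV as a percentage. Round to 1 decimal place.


PPV = (sens * prev) / (sens * prev + (1-spec) * (1-prev))
Numerator = 0.81 * 0.01 = 0.0081
P(positive and no disease) = (1 - spec) * (1 - prev) = (1 - 0.94) * (1 - 0.01) = 0.0594
Denominator = 0.0081 + 0.0594 = 0.0675
PPV = 0.0081 / 0.0675 = 0.12
As percentage = 12.0


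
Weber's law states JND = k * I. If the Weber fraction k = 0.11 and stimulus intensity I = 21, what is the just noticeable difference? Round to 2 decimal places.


JND = k * I
JND = 0.11 * 21
= 2.31


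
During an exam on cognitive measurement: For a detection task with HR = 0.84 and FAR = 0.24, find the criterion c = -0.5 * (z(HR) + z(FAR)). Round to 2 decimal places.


c = -0.5 * (z(HR) + z(FAR))
z(0.84) = 0.9945
z(0.24) = -0.7063
c = -0.5 * (0.9945 + -0.7063)
= -0.5 * 0.2882
= -0.14


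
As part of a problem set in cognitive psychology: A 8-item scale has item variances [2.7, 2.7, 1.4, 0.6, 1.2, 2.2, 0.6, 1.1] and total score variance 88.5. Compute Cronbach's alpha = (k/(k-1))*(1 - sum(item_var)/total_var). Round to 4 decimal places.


alpha = (k/(k-1)) * (1 - sum(s_i^2)/s_total^2)
sum(item variances) = 12.5
k/(k-1) = 8/7 = 1.142857
1 - 12.5/88.5 = 1 - 0.141243 = 0.858757
alpha = 1.142857 * 0.858757
= 0.9814


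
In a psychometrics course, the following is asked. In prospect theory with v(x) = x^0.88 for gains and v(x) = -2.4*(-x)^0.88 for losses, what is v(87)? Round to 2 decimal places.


Since x = 87 >= 0, use v(x) = x^0.88
87^0.88 = 50.9069
v(87) = 50.91


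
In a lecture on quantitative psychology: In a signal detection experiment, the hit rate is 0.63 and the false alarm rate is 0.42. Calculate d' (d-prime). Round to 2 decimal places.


d' = z(HR) - z(FAR)
z(0.63) = 0.3319
z(0.42) = -0.2019
d' = 0.3319 - -0.2019
= 0.53


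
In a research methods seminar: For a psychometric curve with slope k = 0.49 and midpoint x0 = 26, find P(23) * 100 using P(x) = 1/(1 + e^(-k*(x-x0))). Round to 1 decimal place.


P(x) = 1/(1 + e^(-0.49*(23 - 26)))
Exponent = -0.49 * -3 = 1.47
e^(1.47) = 4.349235
P = 1/(1 + 4.349235) = 0.186943
Percentage = 18.7


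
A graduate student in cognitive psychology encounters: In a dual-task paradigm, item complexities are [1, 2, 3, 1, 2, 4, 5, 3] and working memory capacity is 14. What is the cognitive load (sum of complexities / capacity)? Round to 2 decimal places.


Total complexity = 1 + 2 + 3 + 1 + 2 + 4 + 5 + 3 = 21
Load = total / capacity = 21 / 14
= 1.50


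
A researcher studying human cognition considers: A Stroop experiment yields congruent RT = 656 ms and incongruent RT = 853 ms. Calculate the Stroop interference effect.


Stroop effect = RT(incongruent) - RT(congruent)
= 853 - 656
= 197 ms


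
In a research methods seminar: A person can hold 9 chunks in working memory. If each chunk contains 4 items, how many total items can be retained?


Total items = chunks * items_per_chunk
= 9 * 4
= 36


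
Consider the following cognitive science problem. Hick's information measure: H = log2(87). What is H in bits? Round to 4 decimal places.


H = log2(n)
H = log2(87)
= 6.4429


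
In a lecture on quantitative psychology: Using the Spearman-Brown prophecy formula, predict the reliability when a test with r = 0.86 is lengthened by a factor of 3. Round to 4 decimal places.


r_new = n*r / (1 + (n-1)*r)
Numerator = 3 * 0.86 = 2.58
Denominator = 1 + 2 * 0.86 = 2.72
r_new = 2.58 / 2.72
= 0.9485


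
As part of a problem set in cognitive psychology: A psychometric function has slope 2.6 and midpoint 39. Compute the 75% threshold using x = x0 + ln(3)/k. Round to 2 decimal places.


At P = 0.75: 0.75 = 1/(1 + e^(-k*(x-x0)))
Solving: e^(-k*(x-x0)) = 1/3
x = x0 + ln(3)/k
ln(3) = 1.0986
x = 39 + 1.0986/2.6
= 39 + 0.4225
= 39.42


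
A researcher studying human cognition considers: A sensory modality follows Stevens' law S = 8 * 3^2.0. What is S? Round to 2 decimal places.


S = 8 * 3^2.0
3^2.0 = 9.0
S = 8 * 9.0
= 72.00


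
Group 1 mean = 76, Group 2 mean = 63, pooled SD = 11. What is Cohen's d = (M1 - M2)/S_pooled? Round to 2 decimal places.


Cohen's d = (M1 - M2) / S_pooled
= (76 - 63) / 11
= 13 / 11
= 1.18


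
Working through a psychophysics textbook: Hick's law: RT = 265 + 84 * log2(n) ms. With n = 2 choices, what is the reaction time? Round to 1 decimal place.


RT = 265 + 84 * log2(2)
log2(2) = 1.0
RT = 265 + 84 * 1.0
= 265 + 84.0
= 349.0 ms


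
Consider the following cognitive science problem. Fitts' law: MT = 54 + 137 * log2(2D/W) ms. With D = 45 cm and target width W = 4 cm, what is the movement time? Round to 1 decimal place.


MT = 54 + 137 * log2(2*45/4)
2D/W = 22.5
log2(22.5) = 4.4919
MT = 54 + 137 * 4.4919
= 669.4 ms


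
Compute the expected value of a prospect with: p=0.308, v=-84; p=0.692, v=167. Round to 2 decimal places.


EU = sum(p_i * v_i)
0.308 * -84 = -25.872
0.692 * 167 = 115.564
EU = -25.872 + 115.564
= 89.69


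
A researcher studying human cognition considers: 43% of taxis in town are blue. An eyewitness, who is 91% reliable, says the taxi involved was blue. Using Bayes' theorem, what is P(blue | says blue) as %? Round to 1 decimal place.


P(blue | says blue) = P(says blue | blue)*P(blue) / [P(says blue | blue)*P(blue) + P(says blue | not blue)*P(not blue)]
Numerator = 0.91 * 0.43 = 0.3913
False identification = 0.09 * 0.57 = 0.0513
P = 0.3913 / (0.3913 + 0.0513)
= 0.3913 / 0.4426
As percentage = 88.4


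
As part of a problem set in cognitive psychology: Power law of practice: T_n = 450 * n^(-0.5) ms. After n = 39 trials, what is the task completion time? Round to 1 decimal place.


T_n = 450 * 39^(-0.5)
39^(-0.5) = 0.160128
T_n = 450 * 0.160128
= 72.1 ms


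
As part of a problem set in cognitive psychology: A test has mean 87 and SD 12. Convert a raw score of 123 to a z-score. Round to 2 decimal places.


z = (X - mu) / sigma
= (123 - 87) / 12
= 36 / 12
= 3.00


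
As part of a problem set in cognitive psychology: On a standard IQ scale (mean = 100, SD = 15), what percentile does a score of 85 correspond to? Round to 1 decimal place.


z = (IQ - mean) / SD
z = (85 - 100) / 15 = -1.0
Percentile = Phi(-1.0) * 100
Phi(-1.0) = 0.158655
= 15.9


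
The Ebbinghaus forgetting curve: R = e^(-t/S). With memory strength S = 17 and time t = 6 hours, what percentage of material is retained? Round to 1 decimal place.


R = e^(-t/S)
-t/S = -6/17 = -0.352941
R = e^(-0.352941) = 0.702619
Percentage = 0.702619 * 100
= 70.3


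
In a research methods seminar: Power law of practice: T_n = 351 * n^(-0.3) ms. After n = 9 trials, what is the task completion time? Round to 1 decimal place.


T_n = 351 * 9^(-0.3)
9^(-0.3) = 0.517282
T_n = 351 * 0.517282
= 181.6 ms


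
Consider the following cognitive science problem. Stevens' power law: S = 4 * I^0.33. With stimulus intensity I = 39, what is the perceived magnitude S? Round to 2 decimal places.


S = 4 * 39^0.33
39^0.33 = 3.3501
S = 4 * 3.3501
= 13.40


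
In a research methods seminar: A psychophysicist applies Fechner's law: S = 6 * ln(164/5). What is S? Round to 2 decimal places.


S = 6 * ln(164/5)
I/I0 = 32.8
ln(32.8) = 3.4904
S = 6 * 3.4904
= 20.94


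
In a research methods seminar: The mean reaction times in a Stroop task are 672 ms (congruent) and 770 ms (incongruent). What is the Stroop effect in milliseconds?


Stroop effect = RT(incongruent) - RT(congruent)
= 770 - 672
= 98 ms


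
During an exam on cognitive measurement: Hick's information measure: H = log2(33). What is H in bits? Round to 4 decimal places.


H = log2(n)
H = log2(33)
= 5.0444


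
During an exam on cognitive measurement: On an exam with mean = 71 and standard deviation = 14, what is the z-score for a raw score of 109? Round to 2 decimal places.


z = (X - mu) / sigma
= (109 - 71) / 14
= 38 / 14
= 2.71


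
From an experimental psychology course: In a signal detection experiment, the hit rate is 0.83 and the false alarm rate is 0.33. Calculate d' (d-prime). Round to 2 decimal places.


d' = z(HR) - z(FAR)
z(0.83) = 0.9542
z(0.33) = -0.4399
d' = 0.9542 - -0.4399
= 1.39


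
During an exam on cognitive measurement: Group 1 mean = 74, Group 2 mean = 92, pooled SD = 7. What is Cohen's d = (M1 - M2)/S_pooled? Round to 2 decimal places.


Cohen's d = (M1 - M2) / S_pooled
= (74 - 92) / 7
= -18 / 7
= -2.57


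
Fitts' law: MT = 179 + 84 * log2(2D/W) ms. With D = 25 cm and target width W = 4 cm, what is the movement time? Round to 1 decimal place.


MT = 179 + 84 * log2(2*25/4)
2D/W = 12.5
log2(12.5) = 3.6439
MT = 179 + 84 * 3.6439
= 485.1 ms


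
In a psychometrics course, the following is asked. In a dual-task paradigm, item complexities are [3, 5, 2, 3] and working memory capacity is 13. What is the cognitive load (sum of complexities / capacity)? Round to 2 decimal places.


Total complexity = 3 + 5 + 2 + 3 = 13
Load = total / capacity = 13 / 13
= 1.00


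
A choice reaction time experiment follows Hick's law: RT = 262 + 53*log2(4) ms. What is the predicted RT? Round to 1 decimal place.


RT = 262 + 53 * log2(4)
log2(4) = 2.0
RT = 262 + 53 * 2.0
= 262 + 106.0
= 368.0 ms


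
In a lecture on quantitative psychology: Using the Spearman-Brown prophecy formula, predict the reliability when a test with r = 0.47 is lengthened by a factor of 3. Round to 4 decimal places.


r_new = n*r / (1 + (n-1)*r)
Numerator = 3 * 0.47 = 1.41
Denominator = 1 + 2 * 0.47 = 1.94
r_new = 1.41 / 1.94
= 0.7268


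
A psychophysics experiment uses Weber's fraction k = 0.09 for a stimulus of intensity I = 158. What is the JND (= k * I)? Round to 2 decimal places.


JND = k * I
JND = 0.09 * 158
= 14.22


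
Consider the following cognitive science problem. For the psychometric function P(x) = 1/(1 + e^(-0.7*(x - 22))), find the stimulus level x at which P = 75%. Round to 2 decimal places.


At P = 0.75: 0.75 = 1/(1 + e^(-k*(x-x0)))
Solving: e^(-k*(x-x0)) = 1/3
x = x0 + ln(3)/k
ln(3) = 1.0986
x = 22 + 1.0986/0.7
= 22 + 1.5694
= 23.57


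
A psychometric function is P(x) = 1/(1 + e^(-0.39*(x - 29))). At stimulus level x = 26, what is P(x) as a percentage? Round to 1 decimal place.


P(x) = 1/(1 + e^(-0.39*(26 - 29)))
Exponent = -0.39 * -3 = 1.17
e^(1.17) = 3.221993
P = 1/(1 + 3.221993) = 0.236855
Percentage = 23.7


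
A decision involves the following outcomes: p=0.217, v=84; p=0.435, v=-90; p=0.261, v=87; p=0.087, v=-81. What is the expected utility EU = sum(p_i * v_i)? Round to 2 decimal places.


EU = sum(p_i * v_i)
0.217 * 84 = 18.228
0.435 * -90 = -39.15
0.261 * 87 = 22.707
0.087 * -81 = -7.047
EU = 18.228 + -39.15 + 22.707 + -7.047
= -5.26


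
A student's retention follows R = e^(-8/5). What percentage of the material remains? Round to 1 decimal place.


R = e^(-t/S)
-t/S = -8/5 = -1.6
R = e^(-1.6) = 0.201897
Percentage = 0.201897 * 100
= 20.2


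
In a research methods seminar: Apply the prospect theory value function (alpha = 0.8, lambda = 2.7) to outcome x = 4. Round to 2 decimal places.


Since x = 4 >= 0, use v(x) = x^0.8
4^0.8 = 3.0314
v(4) = 3.03


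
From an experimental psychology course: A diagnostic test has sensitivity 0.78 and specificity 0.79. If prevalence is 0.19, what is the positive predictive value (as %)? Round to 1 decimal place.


PPV = (sens * prev) / (sens * prev + (1-spec) * (1-prev))
Numerator = 0.78 * 0.19 = 0.1482
P(positive and no disease) = (1 - spec) * (1 - prev) = (1 - 0.79) * (1 - 0.19) = 0.1701
Denominator = 0.1482 + 0.1701 = 0.3183
PPV = 0.1482 / 0.3183 = 0.465598
As percentage = 46.6


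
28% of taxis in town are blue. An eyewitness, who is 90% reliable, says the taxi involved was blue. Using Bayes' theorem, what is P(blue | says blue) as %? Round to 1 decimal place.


P(blue | says blue) = P(says blue | blue)*P(blue) / [P(says blue | blue)*P(blue) + P(says blue | not blue)*P(not blue)]
Numerator = 0.9 * 0.28 = 0.252
False identification = 0.1 * 0.72 = 0.072
P = 0.252 / (0.252 + 0.072)
= 0.252 / 0.324
As percentage = 77.8


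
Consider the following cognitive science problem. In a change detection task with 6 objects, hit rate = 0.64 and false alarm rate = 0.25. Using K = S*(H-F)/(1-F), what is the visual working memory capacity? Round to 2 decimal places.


K = S * (H - F) / (1 - F)
H - F = 0.39
1 - F = 0.75
K = 6 * 0.39 / 0.75
= 3.12


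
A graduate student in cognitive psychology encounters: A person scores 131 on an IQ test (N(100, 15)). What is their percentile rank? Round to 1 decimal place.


z = (IQ - mean) / SD
z = (131 - 100) / 15 = 2.0667
Percentile = Phi(2.0667) * 100
Phi(2.0667) = 0.980619
= 98.1


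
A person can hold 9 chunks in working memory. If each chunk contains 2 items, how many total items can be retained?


Total items = chunks * items_per_chunk
= 9 * 2
= 18


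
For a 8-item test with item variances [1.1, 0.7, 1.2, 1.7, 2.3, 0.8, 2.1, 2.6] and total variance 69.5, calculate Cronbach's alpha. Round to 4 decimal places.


alpha = (k/(k-1)) * (1 - sum(s_i^2)/s_total^2)
sum(item variances) = 12.5
k/(k-1) = 8/7 = 1.142857
1 - 12.5/69.5 = 1 - 0.179856 = 0.820144
alpha = 1.142857 * 0.820144
= 0.9373


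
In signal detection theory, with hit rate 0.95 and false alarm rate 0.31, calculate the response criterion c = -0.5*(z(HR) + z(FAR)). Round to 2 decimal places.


c = -0.5 * (z(HR) + z(FAR))
z(0.95) = 1.6449
z(0.31) = -0.4959
c = -0.5 * (1.6449 + -0.4959)
= -0.5 * 1.149
= -0.57


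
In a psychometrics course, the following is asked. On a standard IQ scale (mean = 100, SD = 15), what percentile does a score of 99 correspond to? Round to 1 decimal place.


z = (IQ - mean) / SD
z = (99 - 100) / 15 = -0.0667
Percentile = Phi(-0.0667) * 100
Phi(-0.0667) = 0.47341
= 47.3


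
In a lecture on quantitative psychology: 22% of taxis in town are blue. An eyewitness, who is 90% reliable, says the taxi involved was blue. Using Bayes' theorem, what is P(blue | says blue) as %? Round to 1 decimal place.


P(blue | says blue) = P(says blue | blue)*P(blue) / [P(says blue | blue)*P(blue) + P(says blue | not blue)*P(not blue)]
Numerator = 0.9 * 0.22 = 0.198
False identification = 0.1 * 0.78 = 0.078
P = 0.198 / (0.198 + 0.078)
= 0.198 / 0.276
As percentage = 71.7


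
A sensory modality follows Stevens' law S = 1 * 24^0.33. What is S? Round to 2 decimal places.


S = 1 * 24^0.33
24^0.33 = 2.8541
S = 1 * 2.8541
= 2.85


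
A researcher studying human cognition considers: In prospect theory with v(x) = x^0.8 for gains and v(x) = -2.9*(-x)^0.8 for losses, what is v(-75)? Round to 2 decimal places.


Since x = -75 < 0, use v(x) = -lambda*(-x)^alpha
(-x) = 75
75^0.8 = 31.6263
v(-75) = -2.9 * 31.6263
= -91.72


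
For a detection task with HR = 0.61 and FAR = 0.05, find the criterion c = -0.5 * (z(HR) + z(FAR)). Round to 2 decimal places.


c = -0.5 * (z(HR) + z(FAR))
z(0.61) = 0.2793
z(0.05) = -1.6449
c = -0.5 * (0.2793 + -1.6449)
= -0.5 * -1.3656
= 0.68


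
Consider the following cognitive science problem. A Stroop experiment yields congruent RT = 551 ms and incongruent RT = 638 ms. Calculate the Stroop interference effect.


Stroop effect = RT(incongruent) - RT(congruent)
= 638 - 551
= 87 ms


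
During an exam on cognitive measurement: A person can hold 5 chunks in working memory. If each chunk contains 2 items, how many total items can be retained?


Total items = chunks * items_per_chunk
= 5 * 2
= 10


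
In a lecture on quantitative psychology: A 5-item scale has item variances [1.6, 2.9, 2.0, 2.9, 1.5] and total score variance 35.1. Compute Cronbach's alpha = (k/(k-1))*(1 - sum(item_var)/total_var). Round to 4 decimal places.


alpha = (k/(k-1)) * (1 - sum(s_i^2)/s_total^2)
sum(item variances) = 10.9
k/(k-1) = 5/4 = 1.25
1 - 10.9/35.1 = 1 - 0.310541 = 0.689459
alpha = 1.25 * 0.689459
= 0.8618


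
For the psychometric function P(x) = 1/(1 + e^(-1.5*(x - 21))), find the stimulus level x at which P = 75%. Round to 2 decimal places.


At P = 0.75: 0.75 = 1/(1 + e^(-k*(x-x0)))
Solving: e^(-k*(x-x0)) = 1/3
x = x0 + ln(3)/k
ln(3) = 1.0986
x = 21 + 1.0986/1.5
= 21 + 0.7324
= 21.73


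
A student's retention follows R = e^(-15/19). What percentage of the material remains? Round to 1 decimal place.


R = e^(-t/S)
-t/S = -15/19 = -0.789474
R = e^(-0.789474) = 0.454084
Percentage = 0.454084 * 100
= 45.4


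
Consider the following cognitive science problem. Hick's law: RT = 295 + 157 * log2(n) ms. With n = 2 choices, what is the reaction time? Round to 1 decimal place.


RT = 295 + 157 * log2(2)
log2(2) = 1.0
RT = 295 + 157 * 1.0
= 295 + 157.0
= 452.0 ms


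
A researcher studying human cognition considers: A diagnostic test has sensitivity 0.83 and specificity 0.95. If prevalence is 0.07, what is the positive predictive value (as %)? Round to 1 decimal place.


PPV = (sens * prev) / (sens * prev + (1-spec) * (1-prev))
Numerator = 0.83 * 0.07 = 0.0581
P(positive and no disease) = (1 - spec) * (1 - prev) = (1 - 0.95) * (1 - 0.07) = 0.0465
Denominator = 0.0581 + 0.0465 = 0.1046
PPV = 0.0581 / 0.1046 = 0.555449
As percentage = 55.5


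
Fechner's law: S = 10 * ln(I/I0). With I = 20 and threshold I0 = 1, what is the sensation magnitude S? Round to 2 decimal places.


S = 10 * ln(20/1)
I/I0 = 20.0
ln(20.0) = 2.9957
S = 10 * 2.9957
= 29.96


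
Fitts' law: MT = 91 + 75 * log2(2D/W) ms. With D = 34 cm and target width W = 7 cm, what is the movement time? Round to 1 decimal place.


MT = 91 + 75 * log2(2*34/7)
2D/W = 9.714286
log2(9.714286) = 3.2801
MT = 91 + 75 * 3.2801
= 337.0 ms


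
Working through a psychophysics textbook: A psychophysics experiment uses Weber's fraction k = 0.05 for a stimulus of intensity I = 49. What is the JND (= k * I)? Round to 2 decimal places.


JND = k * I
JND = 0.05 * 49
= 2.45


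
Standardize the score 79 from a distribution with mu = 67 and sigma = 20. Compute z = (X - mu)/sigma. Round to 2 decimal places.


z = (X - mu) / sigma
= (79 - 67) / 20
= 12 / 20
= 0.60


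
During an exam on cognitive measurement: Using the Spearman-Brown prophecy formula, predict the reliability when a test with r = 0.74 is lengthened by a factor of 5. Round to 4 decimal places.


r_new = n*r / (1 + (n-1)*r)
Numerator = 5 * 0.74 = 3.7
Denominator = 1 + 4 * 0.74 = 3.96
r_new = 3.7 / 3.96
= 0.9343


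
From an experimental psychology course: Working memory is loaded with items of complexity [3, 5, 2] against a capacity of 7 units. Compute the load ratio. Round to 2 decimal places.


Total complexity = 3 + 5 + 2 = 10
Load = total / capacity = 10 / 7
= 1.43


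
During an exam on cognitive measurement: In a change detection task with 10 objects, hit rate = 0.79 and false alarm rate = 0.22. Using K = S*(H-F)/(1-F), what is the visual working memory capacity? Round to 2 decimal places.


K = S * (H - F) / (1 - F)
H - F = 0.57
1 - F = 0.78
K = 10 * 0.57 / 0.78
= 7.31


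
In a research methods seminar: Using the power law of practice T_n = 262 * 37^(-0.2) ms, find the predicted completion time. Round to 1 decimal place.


T_n = 262 * 37^(-0.2)
37^(-0.2) = 0.485691
T_n = 262 * 0.485691
= 127.3 ms


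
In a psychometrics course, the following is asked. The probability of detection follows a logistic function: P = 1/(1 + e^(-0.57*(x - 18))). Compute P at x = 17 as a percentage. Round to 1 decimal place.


P(x) = 1/(1 + e^(-0.57*(17 - 18)))
Exponent = -0.57 * -1 = 0.57
e^(0.57) = 1.768267
P = 1/(1 + 1.768267) = 0.361237
Percentage = 36.1


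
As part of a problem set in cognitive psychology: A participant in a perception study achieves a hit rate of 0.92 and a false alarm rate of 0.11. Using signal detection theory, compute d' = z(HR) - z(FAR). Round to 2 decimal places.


d' = z(HR) - z(FAR)
z(0.92) = 1.4051
z(0.11) = -1.2265
d' = 1.4051 - -1.2265
= 2.63


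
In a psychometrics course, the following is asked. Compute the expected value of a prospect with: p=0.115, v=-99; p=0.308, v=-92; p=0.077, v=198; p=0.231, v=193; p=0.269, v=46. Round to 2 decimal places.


EU = sum(p_i * v_i)
0.115 * -99 = -11.385
0.308 * -92 = -28.336
0.077 * 198 = 15.246
0.231 * 193 = 44.583
0.269 * 46 = 12.374
EU = -11.385 + -28.336 + 15.246 + 44.583 + 12.374
= 32.48


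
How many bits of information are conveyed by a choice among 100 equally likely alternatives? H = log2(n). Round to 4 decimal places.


H = log2(n)
H = log2(100)
= 6.6439


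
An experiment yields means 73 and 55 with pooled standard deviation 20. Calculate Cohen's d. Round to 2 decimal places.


Cohen's d = (M1 - M2) / S_pooled
= (73 - 55) / 20
= 18 / 20
= 0.90


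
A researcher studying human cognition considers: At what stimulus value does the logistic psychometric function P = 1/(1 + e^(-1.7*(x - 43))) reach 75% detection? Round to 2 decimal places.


At P = 0.75: 0.75 = 1/(1 + e^(-k*(x-x0)))
Solving: e^(-k*(x-x0)) = 1/3
x = x0 + ln(3)/k
ln(3) = 1.0986
x = 43 + 1.0986/1.7
= 43 + 0.6462
= 43.65


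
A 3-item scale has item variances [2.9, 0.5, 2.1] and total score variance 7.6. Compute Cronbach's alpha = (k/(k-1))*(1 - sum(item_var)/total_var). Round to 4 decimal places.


alpha = (k/(k-1)) * (1 - sum(s_i^2)/s_total^2)
sum(item variances) = 5.5
k/(k-1) = 3/2 = 1.5
1 - 5.5/7.6 = 1 - 0.723684 = 0.276316
alpha = 1.5 * 0.276316
= 0.4145


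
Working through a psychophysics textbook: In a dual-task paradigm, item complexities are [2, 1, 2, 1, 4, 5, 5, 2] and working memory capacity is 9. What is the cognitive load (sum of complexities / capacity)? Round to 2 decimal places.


Total complexity = 2 + 1 + 2 + 1 + 4 + 5 + 5 + 2 = 22
Load = total / capacity = 22 / 9
= 2.44


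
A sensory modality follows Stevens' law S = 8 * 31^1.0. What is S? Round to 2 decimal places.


S = 8 * 31^1.0
31^1.0 = 31.0
S = 8 * 31.0
= 248.00


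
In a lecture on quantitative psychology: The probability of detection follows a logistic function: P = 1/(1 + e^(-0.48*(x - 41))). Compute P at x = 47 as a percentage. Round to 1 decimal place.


P(x) = 1/(1 + e^(-0.48*(47 - 41)))
Exponent = -0.48 * 6 = -2.88
e^(-2.88) = 0.056135
P = 1/(1 + 0.056135) = 0.946849
Percentage = 94.7


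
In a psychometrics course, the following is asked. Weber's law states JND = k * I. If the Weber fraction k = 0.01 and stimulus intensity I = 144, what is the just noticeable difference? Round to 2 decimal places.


JND = k * I
JND = 0.01 * 144
= 1.44


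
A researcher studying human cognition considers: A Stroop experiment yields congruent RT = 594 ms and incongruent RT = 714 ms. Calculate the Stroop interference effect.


Stroop effect = RT(incongruent) - RT(congruent)
= 714 - 594
= 120 ms


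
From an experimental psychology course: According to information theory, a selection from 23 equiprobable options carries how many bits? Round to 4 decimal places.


H = log2(n)
H = log2(23)
= 4.5236


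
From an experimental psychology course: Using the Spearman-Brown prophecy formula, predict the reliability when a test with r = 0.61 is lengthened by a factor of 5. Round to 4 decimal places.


r_new = n*r / (1 + (n-1)*r)
Numerator = 5 * 0.61 = 3.05
Denominator = 1 + 4 * 0.61 = 3.44
r_new = 3.05 / 3.44
= 0.8866


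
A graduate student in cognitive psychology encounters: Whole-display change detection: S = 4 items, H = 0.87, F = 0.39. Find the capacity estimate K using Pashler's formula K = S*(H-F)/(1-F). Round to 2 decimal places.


K = S * (H - F) / (1 - F)
H - F = 0.48
1 - F = 0.61
K = 4 * 0.48 / 0.61
= 3.15


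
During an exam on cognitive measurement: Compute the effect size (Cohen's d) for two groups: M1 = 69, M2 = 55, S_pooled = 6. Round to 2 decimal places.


Cohen's d = (M1 - M2) / S_pooled
= (69 - 55) / 6
= 14 / 6
= 2.33


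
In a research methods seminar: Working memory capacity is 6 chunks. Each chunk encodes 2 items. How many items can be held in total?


Total items = chunks * items_per_chunk
= 6 * 2
= 12


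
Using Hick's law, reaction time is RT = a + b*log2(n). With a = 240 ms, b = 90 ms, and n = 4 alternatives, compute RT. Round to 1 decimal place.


RT = 240 + 90 * log2(4)
log2(4) = 2.0
RT = 240 + 90 * 2.0
= 240 + 180.0
= 420.0 ms


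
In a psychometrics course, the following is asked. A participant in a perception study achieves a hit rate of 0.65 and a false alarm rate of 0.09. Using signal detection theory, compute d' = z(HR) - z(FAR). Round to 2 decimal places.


d' = z(HR) - z(FAR)
z(0.65) = 0.3853
z(0.09) = -1.3408
d' = 0.3853 - -1.3408
= 1.73


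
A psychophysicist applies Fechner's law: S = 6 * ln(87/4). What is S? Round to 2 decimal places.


S = 6 * ln(87/4)
I/I0 = 21.75
ln(21.75) = 3.0796
S = 6 * 3.0796
= 18.48


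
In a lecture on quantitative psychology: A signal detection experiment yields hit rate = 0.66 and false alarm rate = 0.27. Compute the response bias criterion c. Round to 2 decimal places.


c = -0.5 * (z(HR) + z(FAR))
z(0.66) = 0.4125
z(0.27) = -0.6128
c = -0.5 * (0.4125 + -0.6128)
= -0.5 * -0.2003
= 0.10


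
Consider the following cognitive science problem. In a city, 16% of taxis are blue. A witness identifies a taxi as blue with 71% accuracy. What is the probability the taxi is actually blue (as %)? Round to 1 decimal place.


P(blue | says blue) = P(says blue | blue)*P(blue) / [P(says blue | blue)*P(blue) + P(says blue | not blue)*P(not blue)]
Numerator = 0.71 * 0.16 = 0.1136
False identification = 0.29 * 0.84 = 0.2436
P = 0.1136 / (0.1136 + 0.2436)
= 0.1136 / 0.3572
As percentage = 31.8


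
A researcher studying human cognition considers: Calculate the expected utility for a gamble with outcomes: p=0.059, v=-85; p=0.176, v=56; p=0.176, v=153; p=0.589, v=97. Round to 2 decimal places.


EU = sum(p_i * v_i)
0.059 * -85 = -5.015
0.176 * 56 = 9.856
0.176 * 153 = 26.928
0.589 * 97 = 57.133
EU = -5.015 + 9.856 + 26.928 + 57.133
= 88.90


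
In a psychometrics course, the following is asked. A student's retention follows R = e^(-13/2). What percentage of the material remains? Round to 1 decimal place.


R = e^(-t/S)
-t/S = -13/2 = -6.5
R = e^(-6.5) = 0.001503
Percentage = 0.001503 * 100
= 0.2


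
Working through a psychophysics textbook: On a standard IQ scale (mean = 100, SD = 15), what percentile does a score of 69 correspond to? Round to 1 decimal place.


z = (IQ - mean) / SD
z = (69 - 100) / 15 = -2.0667
Percentile = Phi(-2.0667) * 100
Phi(-2.0667) = 0.019381
= 1.9


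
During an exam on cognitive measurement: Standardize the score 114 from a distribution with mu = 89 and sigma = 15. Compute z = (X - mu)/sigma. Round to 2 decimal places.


z = (X - mu) / sigma
= (114 - 89) / 15
= 25 / 15
= 1.67


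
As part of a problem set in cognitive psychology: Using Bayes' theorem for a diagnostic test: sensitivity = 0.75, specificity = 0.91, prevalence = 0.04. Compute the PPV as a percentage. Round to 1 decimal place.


PPV = (sens * prev) / (sens * prev + (1-spec) * (1-prev))
Numerator = 0.75 * 0.04 = 0.03
P(positive and no disease) = (1 - spec) * (1 - prev) = (1 - 0.91) * (1 - 0.04) = 0.0864
Denominator = 0.03 + 0.0864 = 0.1164
PPV = 0.03 / 0.1164 = 0.257732
As percentage = 25.8


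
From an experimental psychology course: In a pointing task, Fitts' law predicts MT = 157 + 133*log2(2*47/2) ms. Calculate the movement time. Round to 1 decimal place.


MT = 157 + 133 * log2(2*47/2)
2D/W = 47.0
log2(47.0) = 5.5546
MT = 157 + 133 * 5.5546
= 895.8 ms


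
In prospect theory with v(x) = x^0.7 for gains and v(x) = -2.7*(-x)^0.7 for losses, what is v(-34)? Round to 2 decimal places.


Since x = -34 < 0, use v(x) = -lambda*(-x)^alpha
(-x) = 34
34^0.7 = 11.8042
v(-34) = -2.7 * 11.8042
= -31.87


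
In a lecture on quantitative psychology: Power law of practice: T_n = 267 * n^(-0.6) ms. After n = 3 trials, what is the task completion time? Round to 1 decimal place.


T_n = 267 * 3^(-0.6)
3^(-0.6) = 0.517282
T_n = 267 * 0.517282
= 138.1 ms


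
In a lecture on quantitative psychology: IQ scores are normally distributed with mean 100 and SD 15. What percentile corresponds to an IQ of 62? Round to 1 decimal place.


z = (IQ - mean) / SD
z = (62 - 100) / 15 = -2.5333
Percentile = Phi(-2.5333) * 100
Phi(-2.5333) = 0.00565
= 0.6


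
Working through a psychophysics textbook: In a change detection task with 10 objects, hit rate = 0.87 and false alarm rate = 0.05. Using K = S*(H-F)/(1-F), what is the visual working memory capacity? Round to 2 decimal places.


K = S * (H - F) / (1 - F)
H - F = 0.82
1 - F = 0.95
K = 10 * 0.82 / 0.95
= 8.63


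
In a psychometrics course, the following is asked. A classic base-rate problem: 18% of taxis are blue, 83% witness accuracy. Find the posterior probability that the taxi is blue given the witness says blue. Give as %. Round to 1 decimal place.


P(blue | says blue) = P(says blue | blue)*P(blue) / [P(says blue | blue)*P(blue) + P(says blue | not blue)*P(not blue)]
Numerator = 0.83 * 0.18 = 0.1494
False identification = 0.17 * 0.82 = 0.1394
P = 0.1494 / (0.1494 + 0.1394)
= 0.1494 / 0.2888
As percentage = 51.7
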